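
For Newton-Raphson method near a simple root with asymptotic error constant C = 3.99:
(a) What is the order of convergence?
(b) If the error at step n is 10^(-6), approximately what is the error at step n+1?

(a) Newton-Raphson has quadratic (order 2) convergence near simple roots.
    This means |e_{n+1}| ≈ C|e_n|².

(b) With |e_n| = 10^(-6) and C = 3.99:
    |e_{n+1}| ≈ 3.99 × (10^(-6))² = 3.99 × 10^(-12)

(a) 2 (quadratic); (b) |e_{n+1}| ≈ 3.990e-12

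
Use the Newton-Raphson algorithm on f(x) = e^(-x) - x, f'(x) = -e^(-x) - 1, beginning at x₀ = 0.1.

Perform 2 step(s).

f(x) = e^(-x) - x
f'(x) = -e^(-x) - 1
x₀ = 0.1

Newton-Raphson formula: x_{n+1} = x_n - f(x_n)/f'(x_n)

Iteration 1:
  f(0.100000) = 0.804837
  f'(0.100000) = -1.904837
  x_1 = 0.100000 - 0.804837/(-1.904837) = 0.522523
Iteration 2:
  f(0.522523) = 0.070500
  f'(0.522523) = -1.593023
  x_2 = 0.522523 - 0.070500/(-1.593023) = 0.566778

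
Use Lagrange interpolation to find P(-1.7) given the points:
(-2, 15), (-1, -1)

Lagrange interpolation formula:
P(x) = Σ yᵢ × Lᵢ(x)
where Lᵢ(x) = Π_{j≠i} (x - xⱼ)/(xᵢ - xⱼ)

L_0(-1.7) = (-1.7 - (-1))/(-2 - (-1)) = 0.700000
L_1(-1.7) = (-1.7 - (-2))/(-1 - (-2)) = 0.300000

P(-1.7) = 15×L_0(-1.7) + (-1)×L_1(-1.7)
P(-1.7) = 10.200000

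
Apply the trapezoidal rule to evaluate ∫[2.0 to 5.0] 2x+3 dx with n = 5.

f(x) = 2x+3
a = 2.0, b = 5.0, n = 5
h = (b - a)/n = 0.600000

Trapezoidal rule: (h/2)[f(x₀) + 2f(x₁) + 2f(x₂) + ... + f(xₙ)]

x_0 = 2.0000, f(x_0) = 7.000000, coefficient = 1
x_1 = 2.6000, f(x_1) = 8.200000, coefficient = 2
x_2 = 3.2000, f(x_2) = 9.400000, coefficient = 2
x_3 = 3.8000, f(x_3) = 10.600000, coefficient = 2
x_4 = 4.4000, f(x_4) = 11.800000, coefficient = 2
x_5 = 5.0000, f(x_5) = 13.000000, coefficient = 1

I ≈ (0.600000/2) × 100.000000 = 30.000000
Exact value: 30.000000
Error: 0.000000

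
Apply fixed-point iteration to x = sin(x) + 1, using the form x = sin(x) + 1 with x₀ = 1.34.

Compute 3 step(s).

Equation: x = sin(x) + 1
Fixed-point form: x = sin(x) + 1
x₀ = 1.34

x_1 = g(1.340000) = 1.973485
x_2 = g(1.973485) = 1.920011
x_3 = g(1.920011) = 1.939642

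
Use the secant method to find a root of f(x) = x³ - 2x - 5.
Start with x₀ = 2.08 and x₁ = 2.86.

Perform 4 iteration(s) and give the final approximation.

f(x) = x³ - 2x - 5
x₀ = 2.08, x₁ = 2.86

Secant formula: x_{n+1} = x_n - f(x_n)(x_n - x_{n-1})/(f(x_n) - f(x_{n-1}))

Iteration 1:
  f(2.080000) = -0.161088
  f(2.860000) = 12.673656
  x_2 = 2.860000 - 12.673656×(2.860000 - 2.080000)/(12.673656 - (-0.161088))
       = 2.089790
Iteration 2:
  f(2.860000) = 12.673656
  f(2.089790) = -0.053006
  x_3 = 2.089790 - (-0.053006)×(2.089790 - 2.860000)/(-0.053006 - 12.673656)
       = 2.092998
Iteration 3:
  f(2.089790) = -0.053006
  f(2.092998) = -0.017328
  x_4 = 2.092998 - (-0.017328)×(2.092998 - 2.089790)/(-0.017328 - (-0.053006))
       = 2.094556
Iteration 4:
  f(2.092998) = -0.017328
  f(2.094556) = 0.000047
  x_5 = 2.094556 - 0.000047×(2.094556 - 2.092998)/(0.000047 - (-0.017328))
       = 2.094551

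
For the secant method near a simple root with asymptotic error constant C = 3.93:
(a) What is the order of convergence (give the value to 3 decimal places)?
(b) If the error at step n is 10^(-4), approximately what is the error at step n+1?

(a) Secant method has superlinear convergence with order φ = (1+√5)/2 ≈ 1.618.
    This means |e_{n+1}| ≈ C|e_n|^1.618.

(b) With |e_n| = 10^(-4) and C = 3.93:
    |e_{n+1}| ≈ 3.93 × (10^(-4))^1.618 = 3.93 × 10^(-6.47)

(a) ≈ 1.618 (golden ratio); (b) |e_{n+1}| ≈ 1.325e-06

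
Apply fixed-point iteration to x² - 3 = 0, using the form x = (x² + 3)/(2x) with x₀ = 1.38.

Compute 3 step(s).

Equation: x² - 3 = 0
Fixed-point form: x = (x² + 3)/(2x)
x₀ = 1.38

x_1 = g(1.380000) = 1.776957
x_2 = g(1.776957) = 1.732618
x_3 = g(1.732618) = 1.732051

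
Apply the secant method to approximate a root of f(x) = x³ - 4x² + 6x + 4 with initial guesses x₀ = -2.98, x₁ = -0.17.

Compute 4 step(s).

f(x) = x³ - 4x² + 6x + 4
x₀ = -2.98, x₁ = -0.17

Secant formula: x_{n+1} = x_n - f(x_n)(x_n - x_{n-1})/(f(x_n) - f(x_{n-1}))

Iteration 1:
  f(-2.980000) = -75.865192
  f(-0.170000) = 2.859487
  x_2 = -0.170000 - 2.859487×(-0.170000 - (-2.980000))/(2.859487 - (-75.865192))
       = -0.272067
Iteration 2:
  f(-0.170000) = 2.859487
  f(-0.272067) = 2.051381
  x_3 = -0.272067 - 2.051381×(-0.272067 - (-0.170000))/(2.051381 - 2.859487)
       = -0.531163
Iteration 3:
  f(-0.272067) = 2.051381
  f(-0.531163) = -0.465376
  x_4 = -0.531163 - (-0.465376)×(-0.531163 - (-0.272067))/(-0.465376 - 2.051381)
       = -0.483253
Iteration 4:
  f(-0.531163) = -0.465376
  f(-0.483253) = 0.053488
  x_5 = -0.483253 - 0.053488×(-0.483253 - (-0.531163))/(0.053488 - (-0.465376))
       = -0.488192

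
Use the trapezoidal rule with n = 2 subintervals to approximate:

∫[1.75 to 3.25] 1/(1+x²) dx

f(x) = 1/(1+x²)
a = 1.75, b = 3.25, n = 2
h = (b - a)/n = 0.750000

Trapezoidal rule: (h/2)[f(x₀) + 2f(x₁) + 2f(x₂) + ... + f(xₙ)]

x_0 = 1.7500, f(x_0) = 0.246154, coefficient = 1
x_1 = 2.5000, f(x_1) = 0.137931, coefficient = 2
x_2 = 3.2500, f(x_2) = 0.086486, coefficient = 1

I ≈ (0.750000/2) × 0.608502 = 0.228188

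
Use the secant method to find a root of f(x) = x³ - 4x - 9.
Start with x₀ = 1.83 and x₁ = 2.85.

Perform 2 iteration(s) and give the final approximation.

f(x) = x³ - 4x - 9
x₀ = 1.83, x₁ = 2.85

Secant formula: x_{n+1} = x_n - f(x_n)(x_n - x_{n-1})/(f(x_n) - f(x_{n-1}))

Iteration 1:
  f(1.830000) = -10.191513
  f(2.850000) = 2.749125
  x_2 = 2.850000 - 2.749125×(2.850000 - 1.830000)/(2.749125 - (-10.191513))
       = 2.633310
Iteration 2:
  f(2.850000) = 2.749125
  f(2.633310) = -1.273023
  x_3 = 2.633310 - (-1.273023)×(2.633310 - 2.850000)/(-1.273023 - 2.749125)
       = 2.701893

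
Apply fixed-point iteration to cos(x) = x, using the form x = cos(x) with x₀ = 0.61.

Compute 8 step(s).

Equation: cos(x) = x
Fixed-point form: x = cos(x)
x₀ = 0.61

x_1 = g(0.610000) = 0.819648
x_2 = g(0.819648) = 0.682479
x_3 = g(0.682479) = 0.776012
x_4 = g(0.776012) = 0.713713
x_5 = g(0.713713) = 0.755937
x_6 = g(0.755937) = 0.727629
x_7 = g(0.727629) = 0.746753
x_8 = g(0.746753) = 0.733898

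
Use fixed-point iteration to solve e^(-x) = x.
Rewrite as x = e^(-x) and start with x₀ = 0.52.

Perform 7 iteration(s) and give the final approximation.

Equation: e^(-x) = x
Fixed-point form: x = e^(-x)
x₀ = 0.52

x_1 = g(0.520000) = 0.594521
x_2 = g(0.594521) = 0.551827
x_3 = g(0.551827) = 0.575897
x_4 = g(0.575897) = 0.562201
x_5 = g(0.562201) = 0.569953
x_6 = g(0.569953) = 0.565552
x_7 = g(0.565552) = 0.568047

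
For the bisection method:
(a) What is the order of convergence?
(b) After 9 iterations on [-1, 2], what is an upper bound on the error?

(a) Bisection has linear (order 1) convergence; the error is halved each step.

(b) Error bound = (b-a)/2^n = (2 - (-1))/2^{9}
    = 3/2^{9}

(a) 1 (linear); (b) error ≤ 5.86e-03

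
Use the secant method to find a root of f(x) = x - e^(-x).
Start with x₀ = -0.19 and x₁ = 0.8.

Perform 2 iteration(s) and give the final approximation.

f(x) = x - e^(-x)
x₀ = -0.19, x₁ = 0.8

Secant formula: x_{n+1} = x_n - f(x_n)(x_n - x_{n-1})/(f(x_n) - f(x_{n-1}))

Iteration 1:
  f(-0.190000) = -1.399250
  f(0.800000) = 0.350671
  x_2 = 0.800000 - 0.350671×(0.800000 - (-0.190000))/(0.350671 - (-1.399250))
       = 0.601611
Iteration 2:
  f(0.800000) = 0.350671
  f(0.601611) = 0.053683
  x_3 = 0.601611 - 0.053683×(0.601611 - 0.800000)/(0.053683 - 0.350671)
       = 0.565751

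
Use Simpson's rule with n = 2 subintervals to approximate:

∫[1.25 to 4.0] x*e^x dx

f(x) = x*e^x
a = 1.25, b = 4.0, n = 2
h = (b - a)/n = 1.375000

Simpson's rule: (h/3)[f(x₀) + 4f(x₁) + 2f(x₂) + ... + f(xₙ)]

x_0 = 1.2500, f(x_0) = 4.362929, coefficient = 1
x_1 = 2.6250, f(x_1) = 36.237007, coefficient = 4
x_2 = 4.0000, f(x_2) = 218.392600, coefficient = 1

I ≈ (1.375000/3) × 367.703558 = 168.530797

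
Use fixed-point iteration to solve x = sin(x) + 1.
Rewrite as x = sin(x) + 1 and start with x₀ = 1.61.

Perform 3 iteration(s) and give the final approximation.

Equation: x = sin(x) + 1
Fixed-point form: x = sin(x) + 1
x₀ = 1.61

x_1 = g(1.610000) = 1.999232
x_2 = g(1.999232) = 1.909617
x_3 = g(1.909617) = 1.943147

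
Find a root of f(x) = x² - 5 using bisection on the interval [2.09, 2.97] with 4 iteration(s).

f(x) = x² - 5
Initial interval: [2.09, 2.97]

Iteration 1:
  c_1 = (2.090000 + 2.970000)/2 = 2.530000
  f(c_1) = f(2.530000) = 1.400900
  f(a) × f(c) < 0, new interval: [2.090000, 2.530000]
Iteration 2:
  c_2 = (2.090000 + 2.530000)/2 = 2.310000
  f(c_2) = f(2.310000) = 0.336100
  f(a) × f(c) < 0, new interval: [2.090000, 2.310000]
Iteration 3:
  c_3 = (2.090000 + 2.310000)/2 = 2.200000
  f(c_3) = f(2.200000) = -0.160000
  f(a) × f(c) ≥ 0, new interval: [2.200000, 2.310000]
Iteration 4:
  c_4 = (2.200000 + 2.310000)/2 = 2.255000
  f(c_4) = f(2.255000) = 0.085025
  f(a) × f(c) < 0, new interval: [2.200000, 2.255000]

After 4 iteration(s), the approximation is c_4 = 2.255000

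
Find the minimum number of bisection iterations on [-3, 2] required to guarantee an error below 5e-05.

We need (b-a)/2^n ≤ 5e-05
(2 - (-3))/2^n ≤ 5e-05
5/2^n ≤ 5e-05
2^n ≥ 100000
n ≥ log₂(100000) = 16.61
n ≥ 17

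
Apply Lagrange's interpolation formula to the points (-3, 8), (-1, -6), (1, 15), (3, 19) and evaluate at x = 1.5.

Lagrange interpolation formula:
P(x) = Σ yᵢ × Lᵢ(x)
where Lᵢ(x) = Π_{j≠i} (x - xⱼ)/(xᵢ - xⱼ)

L_0(1.5) = (1.5 - (-1))/(-3 - (-1)) × (1.5 - 1)/(-3 - 1) × (1.5 - 3)/(-3 - 3) = 0.039062
L_1(1.5) = (1.5 - (-3))/(-1 - (-3)) × (1.5 - 1)/(-1 - 1) × (1.5 - 3)/(-1 - 3) = -0.210938
L_2(1.5) = (1.5 - (-3))/(1 - (-3)) × (1.5 - (-1))/(1 - (-1)) × (1.5 - 3)/(1 - 3) = 1.054688
L_3(1.5) = (1.5 - (-3))/(3 - (-3)) × (1.5 - (-1))/(3 - (-1)) × (1.5 - 1)/(3 - 1) = 0.117188

P(1.5) = 8×L_0(1.5) + (-6)×L_1(1.5) + 15×L_2(1.5) + 19×L_3(1.5)
P(1.5) = 19.625000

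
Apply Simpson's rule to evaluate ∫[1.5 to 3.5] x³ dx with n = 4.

f(x) = x³
a = 1.5, b = 3.5, n = 4
h = (b - a)/n = 0.500000

Simpson's rule: (h/3)[f(x₀) + 4f(x₁) + 2f(x₂) + ... + f(xₙ)]

x_0 = 1.5000, f(x_0) = 3.375000, coefficient = 1
x_1 = 2.0000, f(x_1) = 8.000000, coefficient = 4
x_2 = 2.5000, f(x_2) = 15.625000, coefficient = 2
x_3 = 3.0000, f(x_3) = 27.000000, coefficient = 4
x_4 = 3.5000, f(x_4) = 42.875000, coefficient = 1

I ≈ (0.500000/3) × 217.500000 = 36.250000
Exact value: 36.250000
Error: 0.000000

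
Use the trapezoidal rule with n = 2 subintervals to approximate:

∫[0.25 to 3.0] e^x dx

f(x) = e^x
a = 0.25, b = 3.0, n = 2
h = (b - a)/n = 1.375000

Trapezoidal rule: (h/2)[f(x₀) + 2f(x₁) + 2f(x₂) + ... + f(xₙ)]

x_0 = 0.2500, f(x_0) = 1.284025, coefficient = 1
x_1 = 1.6250, f(x_1) = 5.078419, coefficient = 2
x_2 = 3.0000, f(x_2) = 20.085537, coefficient = 1

I ≈ (1.375000/2) × 31.526400 = 21.674400
Exact value: 18.801512
Error: 2.872889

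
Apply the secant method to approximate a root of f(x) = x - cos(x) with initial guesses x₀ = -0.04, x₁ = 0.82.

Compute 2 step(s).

f(x) = x - cos(x)
x₀ = -0.04, x₁ = 0.82

Secant formula: x_{n+1} = x_n - f(x_n)(x_n - x_{n-1})/(f(x_n) - f(x_{n-1}))

Iteration 1:
  f(-0.040000) = -1.039200
  f(0.820000) = 0.137779
  x_2 = 0.820000 - 0.137779×(0.820000 - (-0.040000))/(0.137779 - (-1.039200))
       = 0.719327
Iteration 2:
  f(0.820000) = 0.137779
  f(0.719327) = -0.032922
  x_3 = 0.719327 - (-0.032922)×(0.719327 - 0.820000)/(-0.032922 - 0.137779)
       = 0.738743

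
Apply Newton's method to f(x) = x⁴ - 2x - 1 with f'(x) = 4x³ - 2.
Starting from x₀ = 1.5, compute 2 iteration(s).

f(x) = x⁴ - 2x - 1
f'(x) = 4x³ - 2
x₀ = 1.5

Newton-Raphson formula: x_{n+1} = x_n - f(x_n)/f'(x_n)

Iteration 1:
  f(1.500000) = 1.062500
  f'(1.500000) = 11.500000
  x_1 = 1.500000 - 1.062500/11.500000 = 1.407609
Iteration 2:
  f(1.407609) = 0.110579
  f'(1.407609) = 9.155931
  x_2 = 1.407609 - 0.110579/9.155931 = 1.395531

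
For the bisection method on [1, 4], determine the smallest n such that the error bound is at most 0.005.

We need (b-a)/2^n ≤ 0.005
(4 - 1)/2^n ≤ 0.005
3/2^n ≤ 0.005
2^n ≥ 600
n ≥ log₂(600) = 9.23
n ≥ 10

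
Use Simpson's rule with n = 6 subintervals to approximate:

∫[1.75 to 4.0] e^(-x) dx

f(x) = e^(-x)
a = 1.75, b = 4.0, n = 6
h = (b - a)/n = 0.375000

Simpson's rule: (h/3)[f(x₀) + 4f(x₁) + 2f(x₂) + ... + f(xₙ)]

x_0 = 1.7500, f(x_0) = 0.173774, coefficient = 1
x_1 = 2.1250, f(x_1) = 0.119433, coefficient = 4
x_2 = 2.5000, f(x_2) = 0.082085, coefficient = 2
x_3 = 2.8750, f(x_3) = 0.056416, coefficient = 4
x_4 = 3.2500, f(x_4) = 0.038774, coefficient = 2
x_5 = 3.6250, f(x_5) = 0.026649, coefficient = 4
x_6 = 4.0000, f(x_6) = 0.018316, coefficient = 1

I ≈ (0.375000/3) × 1.243801 = 0.155475
Exact value: 0.155458
Error: 0.000017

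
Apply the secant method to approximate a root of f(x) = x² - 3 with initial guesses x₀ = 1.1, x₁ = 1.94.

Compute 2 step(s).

f(x) = x² - 3
x₀ = 1.1, x₁ = 1.94

Secant formula: x_{n+1} = x_n - f(x_n)(x_n - x_{n-1})/(f(x_n) - f(x_{n-1}))

Iteration 1:
  f(1.100000) = -1.790000
  f(1.940000) = 0.763600
  x_2 = 1.940000 - 0.763600×(1.940000 - 1.100000)/(0.763600 - (-1.790000))
       = 1.688816
Iteration 2:
  f(1.940000) = 0.763600
  f(1.688816) = -0.147901
  x_3 = 1.688816 - (-0.147901)×(1.688816 - 1.940000)/(-0.147901 - 0.763600)
       = 1.729573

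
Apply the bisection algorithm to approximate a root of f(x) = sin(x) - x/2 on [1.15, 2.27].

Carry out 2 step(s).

f(x) = sin(x) - x/2
Initial interval: [1.15, 2.27]

Iteration 1:
  c_1 = (1.150000 + 2.270000)/2 = 1.710000
  f(c_1) = f(1.710000) = 0.135327
  f(a) × f(c) ≥ 0, new interval: [1.710000, 2.270000]
Iteration 2:
  c_2 = (1.710000 + 2.270000)/2 = 1.990000
  f(c_2) = f(1.990000) = -0.081587
  f(a) × f(c) < 0, new interval: [1.710000, 1.990000]

After 2 iteration(s), the approximation is c_2 = 1.990000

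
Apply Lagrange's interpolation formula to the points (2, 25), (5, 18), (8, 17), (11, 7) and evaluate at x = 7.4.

Lagrange interpolation formula:
P(x) = Σ yᵢ × Lᵢ(x)
where Lᵢ(x) = Π_{j≠i} (x - xⱼ)/(xᵢ - xⱼ)

L_0(7.4) = (7.4 - 5)/(2 - 5) × (7.4 - 8)/(2 - 8) × (7.4 - 11)/(2 - 11) = -0.032000
L_1(7.4) = (7.4 - 2)/(5 - 2) × (7.4 - 8)/(5 - 8) × (7.4 - 11)/(5 - 11) = 0.216000
L_2(7.4) = (7.4 - 2)/(8 - 2) × (7.4 - 5)/(8 - 5) × (7.4 - 11)/(8 - 11) = 0.864000
L_3(7.4) = (7.4 - 2)/(11 - 2) × (7.4 - 5)/(11 - 5) × (7.4 - 8)/(11 - 8) = -0.048000

P(7.4) = 25×L_0(7.4) + 18×L_1(7.4) + 17×L_2(7.4) + 7×L_3(7.4)
P(7.4) = 17.440000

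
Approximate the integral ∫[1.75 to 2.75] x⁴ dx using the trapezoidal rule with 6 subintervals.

f(x) = x⁴
a = 1.75, b = 2.75, n = 6
h = (b - a)/n = 0.166667

Trapezoidal rule: (h/2)[f(x₀) + 2f(x₁) + 2f(x₂) + ... + f(xₙ)]

x_0 = 1.7500, f(x_0) = 9.378906, coefficient = 1
x_1 = 1.9167, f(x_1) = 13.495419, coefficient = 2
x_2 = 2.0833, f(x_2) = 18.838011, coefficient = 2
x_3 = 2.2500, f(x_3) = 25.628906, coefficient = 2
x_4 = 2.4167, f(x_4) = 34.108845, coefficient = 2
x_5 = 2.5833, f(x_5) = 44.537085, coefficient = 2
x_6 = 2.7500, f(x_6) = 57.191406, coefficient = 1

I ≈ (0.166667/2) × 339.786844 = 28.315570
Exact value: 28.172656
Error: 0.142914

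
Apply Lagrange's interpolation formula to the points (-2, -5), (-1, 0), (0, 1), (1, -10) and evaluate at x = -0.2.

Lagrange interpolation formula:
P(x) = Σ yᵢ × Lᵢ(x)
where Lᵢ(x) = Π_{j≠i} (x - xⱼ)/(xᵢ - xⱼ)

L_0(-0.2) = (-0.2 - (-1))/(-2 - (-1)) × (-0.2 - 0)/(-2 - 0) × (-0.2 - 1)/(-2 - 1) = -0.032000
L_1(-0.2) = (-0.2 - (-2))/(-1 - (-2)) × (-0.2 - 0)/(-1 - 0) × (-0.2 - 1)/(-1 - 1) = 0.216000
L_2(-0.2) = (-0.2 - (-2))/(0 - (-2)) × (-0.2 - (-1))/(0 - (-1)) × (-0.2 - 1)/(0 - 1) = 0.864000
L_3(-0.2) = (-0.2 - (-2))/(1 - (-2)) × (-0.2 - (-1))/(1 - (-1)) × (-0.2 - 0)/(1 - 0) = -0.048000

P(-0.2) = (-5)×L_0(-0.2) + 0×L_1(-0.2) + 1×L_2(-0.2) + (-10)×L_3(-0.2)
P(-0.2) = 1.504000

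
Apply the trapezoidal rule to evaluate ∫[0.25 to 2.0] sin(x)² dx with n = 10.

f(x) = sin(x)²
a = 0.25, b = 2.0, n = 10
h = (b - a)/n = 0.175000

Trapezoidal rule: (h/2)[f(x₀) + 2f(x₁) + 2f(x₂) + ... + f(xₙ)]

x_0 = 0.2500, f(x_0) = 0.061209, coefficient = 1
x_1 = 0.4250, f(x_1) = 0.170008, coefficient = 2
x_2 = 0.6000, f(x_2) = 0.318821, coefficient = 2
x_3 = 0.7750, f(x_3) = 0.489603, coefficient = 2
x_4 = 0.9500, f(x_4) = 0.661645, coefficient = 2
x_5 = 1.1250, f(x_5) = 0.814087, coefficient = 2
x_6 = 1.3000, f(x_6) = 0.928444, coefficient = 2
x_7 = 1.4750, f(x_7) = 0.990851, coefficient = 2
x_8 = 1.6500, f(x_8) = 0.993740, coefficient = 2
x_9 = 1.8250, f(x_9) = 0.936760, coefficient = 2
x_10 = 2.0000, f(x_10) = 0.826822, coefficient = 1

I ≈ (0.175000/2) × 13.495950 = 1.180896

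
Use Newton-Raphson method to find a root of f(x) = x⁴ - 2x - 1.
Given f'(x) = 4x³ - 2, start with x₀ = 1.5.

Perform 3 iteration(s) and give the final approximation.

f(x) = x⁴ - 2x - 1
f'(x) = 4x³ - 2
x₀ = 1.5

Newton-Raphson formula: x_{n+1} = x_n - f(x_n)/f'(x_n)

Iteration 1:
  f(1.500000) = 1.062500
  f'(1.500000) = 11.500000
  x_1 = 1.500000 - 1.062500/11.500000 = 1.407609
Iteration 2:
  f(1.407609) = 0.110579
  f'(1.407609) = 9.155931
  x_2 = 1.407609 - 0.110579/9.155931 = 1.395531
Iteration 3:
  f(1.395531) = 0.001724
  f'(1.395531) = 8.871234
  x_3 = 1.395531 - 0.001724/8.871234 = 1.395337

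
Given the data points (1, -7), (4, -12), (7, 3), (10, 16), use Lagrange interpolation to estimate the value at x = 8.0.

Lagrange interpolation formula:
P(x) = Σ yᵢ × Lᵢ(x)
where Lᵢ(x) = Π_{j≠i} (x - xⱼ)/(xᵢ - xⱼ)

L_0(8.0) = (8.0 - 4)/(1 - 4) × (8.0 - 7)/(1 - 7) × (8.0 - 10)/(1 - 10) = 0.049383
L_1(8.0) = (8.0 - 1)/(4 - 1) × (8.0 - 7)/(4 - 7) × (8.0 - 10)/(4 - 10) = -0.259259
L_2(8.0) = (8.0 - 1)/(7 - 1) × (8.0 - 4)/(7 - 4) × (8.0 - 10)/(7 - 10) = 1.037037
L_3(8.0) = (8.0 - 1)/(10 - 1) × (8.0 - 4)/(10 - 4) × (8.0 - 7)/(10 - 7) = 0.172840

P(8.0) = (-7)×L_0(8.0) + (-12)×L_1(8.0) + 3×L_2(8.0) + 16×L_3(8.0)
P(8.0) = 8.641975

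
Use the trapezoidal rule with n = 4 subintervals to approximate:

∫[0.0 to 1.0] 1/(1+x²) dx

f(x) = 1/(1+x²)
a = 0.0, b = 1.0, n = 4
h = (b - a)/n = 0.250000

Trapezoidal rule: (h/2)[f(x₀) + 2f(x₁) + 2f(x₂) + ... + f(xₙ)]

x_0 = 0.0000, f(x_0) = 1.000000, coefficient = 1
x_1 = 0.2500, f(x_1) = 0.941176, coefficient = 2
x_2 = 0.5000, f(x_2) = 0.800000, coefficient = 2
x_3 = 0.7500, f(x_3) = 0.640000, coefficient = 2
x_4 = 1.0000, f(x_4) = 0.500000, coefficient = 1

I ≈ (0.250000/2) × 6.262353 = 0.782794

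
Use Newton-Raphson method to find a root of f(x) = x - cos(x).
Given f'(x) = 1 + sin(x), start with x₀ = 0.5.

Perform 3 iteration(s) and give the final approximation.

f(x) = x - cos(x)
f'(x) = 1 + sin(x)
x₀ = 0.5

Newton-Raphson formula: x_{n+1} = x_n - f(x_n)/f'(x_n)

Iteration 1:
  f(0.500000) = -0.377583
  f'(0.500000) = 1.479426
  x_1 = 0.500000 - (-0.377583)/1.479426 = 0.755222
Iteration 2:
  f(0.755222) = 0.027103
  f'(0.755222) = 1.685451
  x_2 = 0.755222 - 0.027103/1.685451 = 0.739142
Iteration 3:
  f(0.739142) = 0.000095
  f'(0.739142) = 1.673654
  x_3 = 0.739142 - 0.000095/1.673654 = 0.739085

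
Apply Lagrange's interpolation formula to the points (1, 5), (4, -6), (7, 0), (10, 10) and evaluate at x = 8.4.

Lagrange interpolation formula:
P(x) = Σ yᵢ × Lᵢ(x)
where Lᵢ(x) = Π_{j≠i} (x - xⱼ)/(xᵢ - xⱼ)

L_0(8.4) = (8.4 - 4)/(1 - 4) × (8.4 - 7)/(1 - 7) × (8.4 - 10)/(1 - 10) = 0.060840
L_1(8.4) = (8.4 - 1)/(4 - 1) × (8.4 - 7)/(4 - 7) × (8.4 - 10)/(4 - 10) = -0.306963
L_2(8.4) = (8.4 - 1)/(7 - 1) × (8.4 - 4)/(7 - 4) × (8.4 - 10)/(7 - 10) = 0.964741
L_3(8.4) = (8.4 - 1)/(10 - 1) × (8.4 - 4)/(10 - 4) × (8.4 - 7)/(10 - 7) = 0.281383

P(8.4) = 5×L_0(8.4) + (-6)×L_1(8.4) + 0×L_2(8.4) + 10×L_3(8.4)
P(8.4) = 4.959802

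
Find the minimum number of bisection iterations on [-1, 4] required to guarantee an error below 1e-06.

We need (b-a)/2^n ≤ 1e-06
(4 - (-1))/2^n ≤ 1e-06
5/2^n ≤ 1e-06
2^n ≥ 5000000
n ≥ log₂(5000000) = 22.25
n ≥ 23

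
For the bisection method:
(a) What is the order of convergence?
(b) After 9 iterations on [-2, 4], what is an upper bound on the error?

(a) Bisection has linear (order 1) convergence; the error is halved each step.

(b) Error bound = (b-a)/2^n = (4 - (-2))/2^{9}
    = 6/2^{9}

(a) 1 (linear); (b) error ≤ 1.17e-02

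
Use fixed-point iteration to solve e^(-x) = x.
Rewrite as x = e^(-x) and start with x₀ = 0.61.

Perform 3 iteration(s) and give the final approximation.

Equation: e^(-x) = x
Fixed-point form: x = e^(-x)
x₀ = 0.61

x_1 = g(0.610000) = 0.543351
x_2 = g(0.543351) = 0.580799
x_3 = g(0.580799) = 0.559451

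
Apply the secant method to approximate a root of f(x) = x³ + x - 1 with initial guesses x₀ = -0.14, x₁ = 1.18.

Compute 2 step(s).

f(x) = x³ + x - 1
x₀ = -0.14, x₁ = 1.18

Secant formula: x_{n+1} = x_n - f(x_n)(x_n - x_{n-1})/(f(x_n) - f(x_{n-1}))

Iteration 1:
  f(-0.140000) = -1.142744
  f(1.180000) = 1.823032
  x_2 = 1.180000 - 1.823032×(1.180000 - (-0.140000))/(1.823032 - (-1.142744))
       = 0.368610
Iteration 2:
  f(1.180000) = 1.823032
  f(0.368610) = -0.581306
  x_3 = 0.368610 - (-0.581306)×(0.368610 - 1.180000)/(-0.581306 - 1.823032)
       = 0.564783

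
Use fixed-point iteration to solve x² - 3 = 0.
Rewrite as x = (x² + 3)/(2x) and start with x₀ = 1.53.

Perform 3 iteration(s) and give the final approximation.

Equation: x² - 3 = 0
Fixed-point form: x = (x² + 3)/(2x)
x₀ = 1.53

x_1 = g(1.530000) = 1.745392
x_2 = g(1.745392) = 1.732102
x_3 = g(1.732102) = 1.732051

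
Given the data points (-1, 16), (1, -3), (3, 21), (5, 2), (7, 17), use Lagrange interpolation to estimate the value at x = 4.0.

Lagrange interpolation formula:
P(x) = Σ yᵢ × Lᵢ(x)
where Lᵢ(x) = Π_{j≠i} (x - xⱼ)/(xᵢ - xⱼ)

L_0(4.0) = (4.0 - 1)/(-1 - 1) × (4.0 - 3)/(-1 - 3) × (4.0 - 5)/(-1 - 5) × (4.0 - 7)/(-1 - 7) = 0.023438
L_1(4.0) = (4.0 - (-1))/(1 - (-1)) × (4.0 - 3)/(1 - 3) × (4.0 - 5)/(1 - 5) × (4.0 - 7)/(1 - 7) = -0.156250
L_2(4.0) = (4.0 - (-1))/(3 - (-1)) × (4.0 - 1)/(3 - 1) × (4.0 - 5)/(3 - 5) × (4.0 - 7)/(3 - 7) = 0.703125
L_3(4.0) = (4.0 - (-1))/(5 - (-1)) × (4.0 - 1)/(5 - 1) × (4.0 - 3)/(5 - 3) × (4.0 - 7)/(5 - 7) = 0.468750
L_4(4.0) = (4.0 - (-1))/(7 - (-1)) × (4.0 - 1)/(7 - 1) × (4.0 - 3)/(7 - 3) × (4.0 - 5)/(7 - 5) = -0.039062

P(4.0) = 16×L_0(4.0) + (-3)×L_1(4.0) + 21×L_2(4.0) + 2×L_3(4.0) + 17×L_4(4.0)
P(4.0) = 15.882812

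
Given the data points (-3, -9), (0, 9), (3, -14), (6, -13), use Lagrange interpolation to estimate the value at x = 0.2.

Lagrange interpolation formula:
P(x) = Σ yᵢ × Lᵢ(x)
where Lᵢ(x) = Π_{j≠i} (x - xⱼ)/(xᵢ - xⱼ)

L_0(0.2) = (0.2 - 0)/(-3 - 0) × (0.2 - 3)/(-3 - 3) × (0.2 - 6)/(-3 - 6) = -0.020049
L_1(0.2) = (0.2 - (-3))/(0 - (-3)) × (0.2 - 3)/(0 - 3) × (0.2 - 6)/(0 - 6) = 0.962370
L_2(0.2) = (0.2 - (-3))/(3 - (-3)) × (0.2 - 0)/(3 - 0) × (0.2 - 6)/(3 - 6) = 0.068741
L_3(0.2) = (0.2 - (-3))/(6 - (-3)) × (0.2 - 0)/(6 - 0) × (0.2 - 3)/(6 - 3) = -0.011062

P(0.2) = (-9)×L_0(0.2) + 9×L_1(0.2) + (-14)×L_2(0.2) + (-13)×L_3(0.2)
P(0.2) = 8.023210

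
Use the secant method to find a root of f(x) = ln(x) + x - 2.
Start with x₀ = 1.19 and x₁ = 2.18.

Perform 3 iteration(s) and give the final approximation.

f(x) = ln(x) + x - 2
x₀ = 1.19, x₁ = 2.18

Secant formula: x_{n+1} = x_n - f(x_n)(x_n - x_{n-1})/(f(x_n) - f(x_{n-1}))

Iteration 1:
  f(1.190000) = -0.636047
  f(2.180000) = 0.959325
  x_2 = 2.180000 - 0.959325×(2.180000 - 1.190000)/(0.959325 - (-0.636047))
       = 1.584696
Iteration 2:
  f(2.180000) = 0.959325
  f(1.584696) = 0.045088
  x_3 = 1.584696 - 0.045088×(1.584696 - 2.180000)/(0.045088 - 0.959325)
       = 1.555337
Iteration 3:
  f(1.584696) = 0.045088
  f(1.555337) = -0.002971
  x_4 = 1.555337 - (-0.002971)×(1.555337 - 1.584696)/(-0.002971 - 0.045088)
       = 1.557152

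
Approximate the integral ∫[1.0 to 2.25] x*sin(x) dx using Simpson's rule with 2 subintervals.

f(x) = x*sin(x)
a = 1.0, b = 2.25, n = 2
h = (b - a)/n = 0.625000

Simpson's rule: (h/3)[f(x₀) + 4f(x₁) + 2f(x₂) + ... + f(xₙ)]

x_0 = 1.0000, f(x_0) = 0.841471, coefficient = 1
x_1 = 1.6250, f(x_1) = 1.622613, coefficient = 4
x_2 = 2.2500, f(x_2) = 1.750665, coefficient = 1

I ≈ (0.625000/3) × 9.082589 = 1.892206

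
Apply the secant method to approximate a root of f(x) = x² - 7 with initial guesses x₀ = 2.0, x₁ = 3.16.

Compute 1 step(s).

f(x) = x² - 7
x₀ = 2.0, x₁ = 3.16

Secant formula: x_{n+1} = x_n - f(x_n)(x_n - x_{n-1})/(f(x_n) - f(x_{n-1}))

Iteration 1:
  f(2.000000) = -3.000000
  f(3.160000) = 2.985600
  x_2 = 3.160000 - 2.985600×(3.160000 - 2.000000)/(2.985600 - (-3.000000))
       = 2.581395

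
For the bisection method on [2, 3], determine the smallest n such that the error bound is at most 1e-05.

We need (b-a)/2^n ≤ 1e-05
(3 - 2)/2^n ≤ 1e-05
1/2^n ≤ 1e-05
2^n ≥ 100000
n ≥ log₂(100000) = 16.61
n ≥ 17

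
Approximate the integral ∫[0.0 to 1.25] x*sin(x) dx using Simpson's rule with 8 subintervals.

f(x) = x*sin(x)
a = 0.0, b = 1.25, n = 8
h = (b - a)/n = 0.156250

Simpson's rule: (h/3)[f(x₀) + 4f(x₁) + 2f(x₂) + ... + f(xₙ)]

x_0 = 0.0000, f(x_0) = 0.000000, coefficient = 1
x_1 = 0.1562, f(x_1) = 0.024315, coefficient = 4
x_2 = 0.3125, f(x_2) = 0.096075, coefficient = 2
x_3 = 0.4688, f(x_3) = 0.211768, coefficient = 4
x_4 = 0.6250, f(x_4) = 0.365686, coefficient = 2
x_5 = 0.7812, f(x_5) = 0.550131, coefficient = 4
x_6 = 0.9375, f(x_6) = 0.755701, coefficient = 2
x_7 = 1.0938, f(x_7) = 0.971638, coefficient = 4
x_8 = 1.2500, f(x_8) = 1.186231, coefficient = 1

I ≈ (0.156250/3) × 10.652561 = 0.554821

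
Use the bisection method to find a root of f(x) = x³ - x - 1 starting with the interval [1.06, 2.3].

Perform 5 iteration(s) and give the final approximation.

f(x) = x³ - x - 1
Initial interval: [1.06, 2.3]

Iteration 1:
  c_1 = (1.060000 + 2.300000)/2 = 1.680000
  f(c_1) = f(1.680000) = 2.061632
  f(a) × f(c) < 0, new interval: [1.060000, 1.680000]
Iteration 2:
  c_2 = (1.060000 + 1.680000)/2 = 1.370000
  f(c_2) = f(1.370000) = 0.201353
  f(a) × f(c) < 0, new interval: [1.060000, 1.370000]
Iteration 3:
  c_3 = (1.060000 + 1.370000)/2 = 1.215000
  f(c_3) = f(1.215000) = -0.421387
  f(a) × f(c) ≥ 0, new interval: [1.215000, 1.370000]
Iteration 4:
  c_4 = (1.215000 + 1.370000)/2 = 1.292500
  f(c_4) = f(1.292500) = -0.133306
  f(a) × f(c) ≥ 0, new interval: [1.292500, 1.370000]
Iteration 5:
  c_5 = (1.292500 + 1.370000)/2 = 1.331250
  f(c_5) = f(1.331250) = 0.028027
  f(a) × f(c) < 0, new interval: [1.292500, 1.331250]

After 5 iteration(s), the approximation is c_5 = 1.331250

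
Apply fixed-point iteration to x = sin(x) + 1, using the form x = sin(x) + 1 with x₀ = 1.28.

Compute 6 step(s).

Equation: x = sin(x) + 1
Fixed-point form: x = sin(x) + 1
x₀ = 1.28

x_1 = g(1.280000) = 1.958016
x_2 = g(1.958016) = 1.925963
x_3 = g(1.925963) = 1.937589
x_4 = g(1.937589) = 1.933482
x_5 = g(1.933482) = 1.934947
x_6 = g(1.934947) = 1.934427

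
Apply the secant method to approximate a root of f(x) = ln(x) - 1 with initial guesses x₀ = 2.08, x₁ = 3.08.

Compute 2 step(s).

f(x) = ln(x) - 1
x₀ = 2.08, x₁ = 3.08

Secant formula: x_{n+1} = x_n - f(x_n)(x_n - x_{n-1})/(f(x_n) - f(x_{n-1}))

Iteration 1:
  f(2.080000) = -0.267632
  f(3.080000) = 0.124930
  x_2 = 3.080000 - 0.124930×(3.080000 - 2.080000)/(0.124930 - (-0.267632))
       = 2.761758
Iteration 2:
  f(3.080000) = 0.124930
  f(2.761758) = 0.015867
  x_3 = 2.761758 - 0.015867×(2.761758 - 3.080000)/(0.015867 - 0.124930)
       = 2.715457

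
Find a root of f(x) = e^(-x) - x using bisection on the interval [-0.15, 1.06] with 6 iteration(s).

f(x) = e^(-x) - x
Initial interval: [-0.15, 1.06]

Iteration 1:
  c_1 = (-0.150000 + 1.060000)/2 = 0.455000
  f(c_1) = f(0.455000) = 0.179448
  f(a) × f(c) ≥ 0, new interval: [0.455000, 1.060000]
Iteration 2:
  c_2 = (0.455000 + 1.060000)/2 = 0.757500
  f(c_2) = f(0.757500) = -0.288663
  f(a) × f(c) < 0, new interval: [0.455000, 0.757500]
Iteration 3:
  c_3 = (0.455000 + 0.757500)/2 = 0.606250
  f(c_3) = f(0.606250) = -0.060858
  f(a) × f(c) < 0, new interval: [0.455000, 0.606250]
Iteration 4:
  c_4 = (0.455000 + 0.606250)/2 = 0.530625
  f(c_4) = f(0.530625) = 0.057612
  f(a) × f(c) ≥ 0, new interval: [0.530625, 0.606250]
Iteration 5:
  c_5 = (0.530625 + 0.606250)/2 = 0.568438
  f(c_5) = f(0.568438) = -0.002028
  f(a) × f(c) < 0, new interval: [0.530625, 0.568438]
Iteration 6:
  c_6 = (0.530625 + 0.568438)/2 = 0.549531
  f(c_6) = f(0.549531) = 0.027689
  f(a) × f(c) ≥ 0, new interval: [0.549531, 0.568438]

After 6 iteration(s), the approximation is c_6 = 0.549531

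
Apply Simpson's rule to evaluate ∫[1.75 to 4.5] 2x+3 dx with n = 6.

f(x) = 2x+3
a = 1.75, b = 4.5, n = 6
h = (b - a)/n = 0.458333

Simpson's rule: (h/3)[f(x₀) + 4f(x₁) + 2f(x₂) + ... + f(xₙ)]

x_0 = 1.7500, f(x_0) = 6.500000, coefficient = 1
x_1 = 2.2083, f(x_1) = 7.416667, coefficient = 4
x_2 = 2.6667, f(x_2) = 8.333333, coefficient = 2
x_3 = 3.1250, f(x_3) = 9.250000, coefficient = 4
x_4 = 3.5833, f(x_4) = 10.166667, coefficient = 2
x_5 = 4.0417, f(x_5) = 11.083333, coefficient = 4
x_6 = 4.5000, f(x_6) = 12.000000, coefficient = 1

I ≈ (0.458333/3) × 166.500000 = 25.437500
Exact value: 25.437500
Error: 0.000000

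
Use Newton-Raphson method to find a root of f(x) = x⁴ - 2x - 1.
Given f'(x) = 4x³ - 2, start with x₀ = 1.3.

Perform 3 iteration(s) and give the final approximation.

f(x) = x⁴ - 2x - 1
f'(x) = 4x³ - 2
x₀ = 1.3

Newton-Raphson formula: x_{n+1} = x_n - f(x_n)/f'(x_n)

Iteration 1:
  f(1.300000) = -0.743900
  f'(1.300000) = 6.788000
  x_1 = 1.300000 - (-0.743900)/6.788000 = 1.409590
Iteration 2:
  f(1.409590) = 0.128771
  f'(1.409590) = 9.203116
  x_2 = 1.409590 - 0.128771/9.203116 = 1.395598
Iteration 3:
  f(1.395598) = 0.002319
  f'(1.395598) = 8.872799
  x_3 = 1.395598 - 0.002319/8.872799 = 1.395337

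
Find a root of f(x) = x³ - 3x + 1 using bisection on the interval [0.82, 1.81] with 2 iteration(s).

f(x) = x³ - 3x + 1
Initial interval: [0.82, 1.81]

Iteration 1:
  c_1 = (0.820000 + 1.810000)/2 = 1.315000
  f(c_1) = f(1.315000) = -0.671069
  f(a) × f(c) ≥ 0, new interval: [1.315000, 1.810000]
Iteration 2:
  c_2 = (1.315000 + 1.810000)/2 = 1.562500
  f(c_2) = f(1.562500) = 0.127197
  f(a) × f(c) < 0, new interval: [1.315000, 1.562500]

After 2 iteration(s), the approximation is c_2 = 1.562500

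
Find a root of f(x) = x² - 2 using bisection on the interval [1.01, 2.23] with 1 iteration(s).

f(x) = x² - 2
Initial interval: [1.01, 2.23]

Iteration 1:
  c_1 = (1.010000 + 2.230000)/2 = 1.620000
  f(c_1) = f(1.620000) = 0.624400
  f(a) × f(c) < 0, new interval: [1.010000, 1.620000]

After 1 iteration(s), the approximation is c_1 = 1.620000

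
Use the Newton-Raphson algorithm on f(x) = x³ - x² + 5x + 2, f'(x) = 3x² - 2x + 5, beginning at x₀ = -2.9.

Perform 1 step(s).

f(x) = x³ - x² + 5x + 2
f'(x) = 3x² - 2x + 5
x₀ = -2.9

Newton-Raphson formula: x_{n+1} = x_n - f(x_n)/f'(x_n)

Iteration 1:
  f(-2.900000) = -45.299000
  f'(-2.900000) = 36.030000
  x_1 = -2.900000 - (-45.299000)/36.030000 = -1.642742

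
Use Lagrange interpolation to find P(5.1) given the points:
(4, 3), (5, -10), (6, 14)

Lagrange interpolation formula:
P(x) = Σ yᵢ × Lᵢ(x)
where Lᵢ(x) = Π_{j≠i} (x - xⱼ)/(xᵢ - xⱼ)

L_0(5.1) = (5.1 - 5)/(4 - 5) × (5.1 - 6)/(4 - 6) = -0.045000
L_1(5.1) = (5.1 - 4)/(5 - 4) × (5.1 - 6)/(5 - 6) = 0.990000
L_2(5.1) = (5.1 - 4)/(6 - 4) × (5.1 - 5)/(6 - 5) = 0.055000

P(5.1) = 3×L_0(5.1) + (-10)×L_1(5.1) + 14×L_2(5.1)
P(5.1) = -9.265000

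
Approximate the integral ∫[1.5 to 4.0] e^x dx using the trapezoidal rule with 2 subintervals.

f(x) = e^x
a = 1.5, b = 4.0, n = 2
h = (b - a)/n = 1.250000

Trapezoidal rule: (h/2)[f(x₀) + 2f(x₁) + 2f(x₂) + ... + f(xₙ)]

x_0 = 1.5000, f(x_0) = 4.481689, coefficient = 1
x_1 = 2.7500, f(x_1) = 15.642632, coefficient = 2
x_2 = 4.0000, f(x_2) = 54.598150, coefficient = 1

I ≈ (1.250000/2) × 90.365103 = 56.478189
Exact value: 50.116461
Error: 6.361728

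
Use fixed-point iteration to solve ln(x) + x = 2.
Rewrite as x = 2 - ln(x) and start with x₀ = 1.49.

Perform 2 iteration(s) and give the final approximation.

Equation: ln(x) + x = 2
Fixed-point form: x = 2 - ln(x)
x₀ = 1.49

x_1 = g(1.490000) = 1.601224
x_2 = g(1.601224) = 1.529232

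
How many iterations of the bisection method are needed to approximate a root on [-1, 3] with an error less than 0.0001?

We need (b-a)/2^n ≤ 0.0001
(3 - (-1))/2^n ≤ 0.0001
4/2^n ≤ 0.0001
2^n ≥ 40000
n ≥ log₂(40000) = 15.29
n ≥ 16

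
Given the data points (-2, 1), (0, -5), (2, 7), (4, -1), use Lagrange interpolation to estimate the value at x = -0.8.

Lagrange interpolation formula:
P(x) = Σ yᵢ × Lᵢ(x)
where Lᵢ(x) = Π_{j≠i} (x - xⱼ)/(xᵢ - xⱼ)

L_0(-0.8) = (-0.8 - 0)/(-2 - 0) × (-0.8 - 2)/(-2 - 2) × (-0.8 - 4)/(-2 - 4) = 0.224000
L_1(-0.8) = (-0.8 - (-2))/(0 - (-2)) × (-0.8 - 2)/(0 - 2) × (-0.8 - 4)/(0 - 4) = 1.008000
L_2(-0.8) = (-0.8 - (-2))/(2 - (-2)) × (-0.8 - 0)/(2 - 0) × (-0.8 - 4)/(2 - 4) = -0.288000
L_3(-0.8) = (-0.8 - (-2))/(4 - (-2)) × (-0.8 - 0)/(4 - 0) × (-0.8 - 2)/(4 - 2) = 0.056000

P(-0.8) = 1×L_0(-0.8) + (-5)×L_1(-0.8) + 7×L_2(-0.8) + (-1)×L_3(-0.8)
P(-0.8) = -6.888000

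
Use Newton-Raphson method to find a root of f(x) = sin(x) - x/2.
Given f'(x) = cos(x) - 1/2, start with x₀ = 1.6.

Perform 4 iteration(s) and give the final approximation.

f(x) = sin(x) - x/2
f'(x) = cos(x) - 1/2
x₀ = 1.6

Newton-Raphson formula: x_{n+1} = x_n - f(x_n)/f'(x_n)

Iteration 1:
  f(1.600000) = 0.199574
  f'(1.600000) = -0.529200
  x_1 = 1.600000 - 0.199574/(-0.529200) = 1.977124
Iteration 2:
  f(1.977124) = -0.069983
  f'(1.977124) = -0.895238
  x_2 = 1.977124 - (-0.069983)/(-0.895238) = 1.898951
Iteration 3:
  f(1.898951) = -0.002837
  f'(1.898951) = -0.822297
  x_3 = 1.898951 - (-0.002837)/(-0.822297) = 1.895501
Iteration 4:
  f(1.895501) = -0.000006
  f'(1.895501) = -0.819029
  x_4 = 1.895501 - (-0.000006)/(-0.819029) = 1.895494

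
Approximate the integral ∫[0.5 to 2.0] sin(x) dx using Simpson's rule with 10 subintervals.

f(x) = sin(x)
a = 0.5, b = 2.0, n = 10
h = (b - a)/n = 0.150000

Simpson's rule: (h/3)[f(x₀) + 4f(x₁) + 2f(x₂) + ... + f(xₙ)]

x_0 = 0.5000, f(x_0) = 0.479426, coefficient = 1
x_1 = 0.6500, f(x_1) = 0.605186, coefficient = 4
x_2 = 0.8000, f(x_2) = 0.717356, coefficient = 2
x_3 = 0.9500, f(x_3) = 0.813416, coefficient = 4
x_4 = 1.1000, f(x_4) = 0.891207, coefficient = 2
x_5 = 1.2500, f(x_5) = 0.948985, coefficient = 4
x_6 = 1.4000, f(x_6) = 0.985450, coefficient = 2
x_7 = 1.5500, f(x_7) = 0.999784, coefficient = 4
x_8 = 1.7000, f(x_8) = 0.991665, coefficient = 2
x_9 = 1.8500, f(x_9) = 0.961275, coefficient = 4
x_10 = 2.0000, f(x_10) = 0.909297, coefficient = 1

I ≈ (0.150000/3) × 25.874661 = 1.293733
Exact value: 1.293729
Error: 0.000004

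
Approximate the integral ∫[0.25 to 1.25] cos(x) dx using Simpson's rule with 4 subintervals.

f(x) = cos(x)
a = 0.25, b = 1.25, n = 4
h = (b - a)/n = 0.250000

Simpson's rule: (h/3)[f(x₀) + 4f(x₁) + 2f(x₂) + ... + f(xₙ)]

x_0 = 0.2500, f(x_0) = 0.968912, coefficient = 1
x_1 = 0.5000, f(x_1) = 0.877583, coefficient = 4
x_2 = 0.7500, f(x_2) = 0.731689, coefficient = 2
x_3 = 1.0000, f(x_3) = 0.540302, coefficient = 4
x_4 = 1.2500, f(x_4) = 0.315322, coefficient = 1

I ≈ (0.250000/3) × 8.419152 = 0.701596
Exact value: 0.701581
Error: 0.000015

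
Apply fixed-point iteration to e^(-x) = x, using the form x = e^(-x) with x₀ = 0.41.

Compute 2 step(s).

Equation: e^(-x) = x
Fixed-point form: x = e^(-x)
x₀ = 0.41

x_1 = g(0.410000) = 0.663650
x_2 = g(0.663650) = 0.514968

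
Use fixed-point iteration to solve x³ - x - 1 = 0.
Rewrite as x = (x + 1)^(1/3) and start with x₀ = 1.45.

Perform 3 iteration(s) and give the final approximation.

Equation: x³ - x - 1 = 0
Fixed-point form: x = (x + 1)^(1/3)
x₀ = 1.45

x_1 = g(1.450000) = 1.348100
x_2 = g(1.348100) = 1.329144
x_3 = g(1.329144) = 1.325558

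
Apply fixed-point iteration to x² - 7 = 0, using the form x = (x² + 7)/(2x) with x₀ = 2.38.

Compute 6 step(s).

Equation: x² - 7 = 0
Fixed-point form: x = (x² + 7)/(2x)
x₀ = 2.38

x_1 = g(2.380000) = 2.660588
x_2 = g(2.660588) = 2.645793
x_3 = g(2.645793) = 2.645751
x_4 = g(2.645751) = 2.645751
x_5 = g(2.645751) = 2.645751
x_6 = g(2.645751) = 2.645751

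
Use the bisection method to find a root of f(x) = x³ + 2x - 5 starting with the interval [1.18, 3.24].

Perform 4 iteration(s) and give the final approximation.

f(x) = x³ + 2x - 5
Initial interval: [1.18, 3.24]

Iteration 1:
  c_1 = (1.180000 + 3.240000)/2 = 2.210000
  f(c_1) = f(2.210000) = 10.213861
  f(a) × f(c) < 0, new interval: [1.180000, 2.210000]
Iteration 2:
  c_2 = (1.180000 + 2.210000)/2 = 1.695000
  f(c_2) = f(1.695000) = 3.259777
  f(a) × f(c) < 0, new interval: [1.180000, 1.695000]
Iteration 3:
  c_3 = (1.180000 + 1.695000)/2 = 1.437500
  f(c_3) = f(1.437500) = 0.845459
  f(a) × f(c) < 0, new interval: [1.180000, 1.437500]
Iteration 4:
  c_4 = (1.180000 + 1.437500)/2 = 1.308750
  f(c_4) = f(1.308750) = -0.140838
  f(a) × f(c) ≥ 0, new interval: [1.308750, 1.437500]

After 4 iteration(s), the approximation is c_4 = 1.308750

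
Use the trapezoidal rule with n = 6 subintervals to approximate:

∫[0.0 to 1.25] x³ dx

f(x) = x³
a = 0.0, b = 1.25, n = 6
h = (b - a)/n = 0.208333

Trapezoidal rule: (h/2)[f(x₀) + 2f(x₁) + 2f(x₂) + ... + f(xₙ)]

x_0 = 0.0000, f(x_0) = 0.000000, coefficient = 1
x_1 = 0.2083, f(x_1) = 0.009042, coefficient = 2
x_2 = 0.4167, f(x_2) = 0.072338, coefficient = 2
x_3 = 0.6250, f(x_3) = 0.244141, coefficient = 2
x_4 = 0.8333, f(x_4) = 0.578704, coefficient = 2
x_5 = 1.0417, f(x_5) = 1.130281, coefficient = 2
x_6 = 1.2500, f(x_6) = 1.953125, coefficient = 1

I ≈ (0.208333/2) × 6.022135 = 0.627306
Exact value: 0.610352
Error: 0.016954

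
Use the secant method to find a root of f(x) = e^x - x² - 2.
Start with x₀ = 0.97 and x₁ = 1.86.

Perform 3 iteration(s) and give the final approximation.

f(x) = e^x - x² - 2
x₀ = 0.97, x₁ = 1.86

Secant formula: x_{n+1} = x_n - f(x_n)(x_n - x_{n-1})/(f(x_n) - f(x_{n-1}))

Iteration 1:
  f(0.970000) = -0.302956
  f(1.860000) = 0.964137
  x_2 = 1.860000 - 0.964137×(1.860000 - 0.970000)/(0.964137 - (-0.302956))
       = 1.182795
Iteration 2:
  f(1.860000) = 0.964137
  f(1.182795) = -0.135521
  x_3 = 1.182795 - (-0.135521)×(1.182795 - 1.860000)/(-0.135521 - 0.964137)
       = 1.266253
Iteration 3:
  f(1.182795) = -0.135521
  f(1.266253) = -0.055861
  x_4 = 1.266253 - (-0.055861)×(1.266253 - 1.182795)/(-0.055861 - (-0.135521))
       = 1.324778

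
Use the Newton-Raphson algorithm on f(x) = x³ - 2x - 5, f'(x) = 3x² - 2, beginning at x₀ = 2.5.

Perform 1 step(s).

f(x) = x³ - 2x - 5
f'(x) = 3x² - 2
x₀ = 2.5

Newton-Raphson formula: x_{n+1} = x_n - f(x_n)/f'(x_n)

Iteration 1:
  f(2.500000) = 5.625000
  f'(2.500000) = 16.750000
  x_1 = 2.500000 - 5.625000/16.750000 = 2.164179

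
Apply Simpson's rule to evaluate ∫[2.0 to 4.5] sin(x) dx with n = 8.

f(x) = sin(x)
a = 2.0, b = 4.5, n = 8
h = (b - a)/n = 0.312500

Simpson's rule: (h/3)[f(x₀) + 4f(x₁) + 2f(x₂) + ... + f(xₙ)]

x_0 = 2.0000, f(x_0) = 0.909297, coefficient = 1
x_1 = 2.3125, f(x_1) = 0.737319, coefficient = 4
x_2 = 2.6250, f(x_2) = 0.493920, coefficient = 2
x_3 = 2.9375, f(x_3) = 0.202679, coefficient = 4
x_4 = 3.2500, f(x_4) = -0.108195, coefficient = 2
x_5 = 3.5625, f(x_5) = -0.408589, coefficient = 4
x_6 = 3.8750, f(x_6) = -0.669405, coefficient = 2
x_7 = 4.1875, f(x_7) = -0.865380, coefficient = 4
x_8 = 4.5000, f(x_8) = -0.977530, coefficient = 1

I ≈ (0.312500/3) × -1.971476 = -0.205362
Exact value: -0.205351
Error: 0.000011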